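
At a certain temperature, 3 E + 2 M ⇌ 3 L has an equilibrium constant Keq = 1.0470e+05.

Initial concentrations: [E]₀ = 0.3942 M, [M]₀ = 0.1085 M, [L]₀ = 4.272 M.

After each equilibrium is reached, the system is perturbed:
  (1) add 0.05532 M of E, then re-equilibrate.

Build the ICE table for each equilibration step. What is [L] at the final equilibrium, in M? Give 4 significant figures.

[L]_eq = 4.29 M

Q₀ = 1.0811e+05 vs Keq = 1.0470e+05 ⇒ Q>K, reverse
Step 1:
                   E          M          L
  Initial     0.3942     0.1085      4.272
  Change    0.001563   0.001042  -0.001563
  Equil       0.3958     0.1095       4.27
  solve Keq expr → x = -5.2113e-04; check Q = 1.0470e+05
Then add 0.05532 M of E.
Step 2:
                   E          M          L
  Initial     0.4511     0.1095       4.27
  Change     -0.0192    -0.0128     0.0192
  Equil       0.4319    0.09674       4.29
  solve Keq expr → x = 0.006401; check Q = 1.0470e+05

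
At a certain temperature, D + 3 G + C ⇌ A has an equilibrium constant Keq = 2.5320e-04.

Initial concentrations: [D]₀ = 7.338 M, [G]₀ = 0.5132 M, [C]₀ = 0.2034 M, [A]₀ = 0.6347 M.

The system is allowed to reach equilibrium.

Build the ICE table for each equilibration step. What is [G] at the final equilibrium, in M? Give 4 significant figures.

[G]_eq = 2.353 M

Q₀ = 3.146 vs Keq = 2.5320e-04 ⇒ Q>K, reverse
Step 1:
                    D           G           C           A
  Initial       7.338      0.5132      0.2034      0.6347
  Change       0.6133        1.84      0.6133     -0.6133
  Equil         7.951       2.353      0.8167     0.02142
  solve Keq expr → x = -0.6133; check Q = 2.5320e-04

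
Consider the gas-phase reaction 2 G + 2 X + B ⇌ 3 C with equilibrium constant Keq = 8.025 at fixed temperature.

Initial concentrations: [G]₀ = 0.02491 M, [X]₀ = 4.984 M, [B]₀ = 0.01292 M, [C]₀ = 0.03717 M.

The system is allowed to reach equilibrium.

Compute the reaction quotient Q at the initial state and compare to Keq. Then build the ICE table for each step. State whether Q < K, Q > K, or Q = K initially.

Q₀ = 0.2579 vs Keq = 8.025 ⇒ Q<K, forward
Step 1:
                   G          X          B          C
  init       0.02491      4.984    0.01292    0.03717
  Δ         -0.01298   -0.01298  -0.006488    0.01946
  eq         0.01193      4.971   0.006432    0.05663
  solve Keq expr → x = 0.006488; check Q = 8.025

Q₀ = 0.2579; Q < K (proceeds forward)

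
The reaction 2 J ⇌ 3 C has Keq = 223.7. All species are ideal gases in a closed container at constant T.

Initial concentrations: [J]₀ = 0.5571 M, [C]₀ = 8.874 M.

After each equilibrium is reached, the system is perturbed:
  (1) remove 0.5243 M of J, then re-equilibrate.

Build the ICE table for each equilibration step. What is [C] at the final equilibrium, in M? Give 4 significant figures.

Q₀ = 2252 vs Keq = 223.7 ⇒ Q>K, reverse
Step 1:
                   J          C
  Initial     0.5571      8.874
  Change      0.8454     -1.268
  Equil        1.402      7.606
  solve Keq expr → x = -0.4227; check Q = 223.7
Then remove 0.5243 M of J.
Step 2:
                   J          C
  Initial     0.8782      7.606
  Change      0.3726    -0.5589
  Equil        1.251      7.047
  solve Keq expr → x = -0.1863; check Q = 223.7

[C]_eq = 7.047 M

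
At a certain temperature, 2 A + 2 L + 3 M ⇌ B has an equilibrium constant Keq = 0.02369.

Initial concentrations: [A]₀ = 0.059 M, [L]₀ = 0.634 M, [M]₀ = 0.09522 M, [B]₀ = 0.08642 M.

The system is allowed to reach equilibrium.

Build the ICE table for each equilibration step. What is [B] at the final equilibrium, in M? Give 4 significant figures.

Q₀ = 7.1540e+04 vs Keq = 0.02369 ⇒ Q>K, reverse
Step 1:
                   A          L          M          B
  I            0.059      0.634    0.09522    0.08642
  C           0.1728     0.1728     0.2591   -0.08638
  E           0.2318     0.8068     0.3544 3.6858e-05
  solve Keq expr → x = -0.08638; check Q = 0.02369

[B]_eq = 3.6858e-05 M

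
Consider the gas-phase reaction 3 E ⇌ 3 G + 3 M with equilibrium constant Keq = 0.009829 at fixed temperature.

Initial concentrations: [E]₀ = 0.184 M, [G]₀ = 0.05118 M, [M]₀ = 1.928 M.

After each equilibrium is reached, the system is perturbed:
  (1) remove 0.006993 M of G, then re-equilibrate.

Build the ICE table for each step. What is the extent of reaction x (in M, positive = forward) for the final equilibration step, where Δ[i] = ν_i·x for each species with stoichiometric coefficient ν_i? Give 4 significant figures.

x = 0.002072 M

Q₀ = 0.1542 vs Keq = 0.009829 ⇒ Q>K, reverse
Step 1:
                    E           G           M
  I             0.184     0.05118       1.928
  C           0.02736    -0.02736    -0.02736
  E            0.2114     0.02382       1.901
  solve Keq expr → x = -0.00912; check Q = 0.009829
Then remove 0.006993 M of G.
Step 2:
                    E           G           M
  I            0.2114     0.01683       1.901
  C         -0.006217    0.006217    0.006217
  E            0.2051     0.02304       1.907
  solve Keq expr → x = 0.002072; check Q = 0.009829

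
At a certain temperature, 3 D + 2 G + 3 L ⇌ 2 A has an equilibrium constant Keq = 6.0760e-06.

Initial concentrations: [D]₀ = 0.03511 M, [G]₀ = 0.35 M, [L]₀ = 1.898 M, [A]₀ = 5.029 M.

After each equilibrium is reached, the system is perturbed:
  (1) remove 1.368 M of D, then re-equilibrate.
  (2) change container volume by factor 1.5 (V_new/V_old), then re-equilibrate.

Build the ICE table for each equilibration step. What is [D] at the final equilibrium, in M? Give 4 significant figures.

Q₀ = 6.9766e+05 vs Keq = 6.0760e-06 ⇒ Q>K, reverse
Step 1:
                   D          G          L          A
  init       0.03511       0.35      1.898      5.029
  Δ            4.916      3.277      4.916     -3.277
  eq           4.951      3.627      6.814      1.752
  solve Keq expr → x = -1.639; check Q = 6.0760e-06
Then remove 1.368 M of D.
Step 2:
                   D          G          L          A
  init         3.583      3.627      6.814      1.752
  Δ           0.4039     0.2693     0.4039    -0.2693
  eq           3.987      3.896      7.218      1.483
  solve Keq expr → x = -0.1346; check Q = 6.0760e-06
Then change container volume by factor 1.5 (V_new/V_old).
Step 3:
                   D          G          L          A
  init         2.658      2.598      4.812     0.9884
  Δ           0.6345      0.423     0.6345     -0.423
  eq           3.292      3.021      5.446     0.5654
  solve Keq expr → x = -0.2115; check Q = 6.0760e-06

[D]_eq = 3.292 M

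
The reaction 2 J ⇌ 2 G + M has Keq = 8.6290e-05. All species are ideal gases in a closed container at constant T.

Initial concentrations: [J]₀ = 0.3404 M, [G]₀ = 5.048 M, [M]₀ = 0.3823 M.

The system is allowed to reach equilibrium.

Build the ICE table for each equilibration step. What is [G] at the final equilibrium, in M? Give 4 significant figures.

[G]_eq = 4.283 M

Q₀ = 84.07 vs Keq = 8.6290e-05 ⇒ Q>K, reverse
Step 1:
                  J         G         M
  Initial    0.3404     5.048    0.3823
  Change     0.7646   -0.7646   -0.3823
  Equil       1.105     4.283 5.7424e-06
  solve Keq expr → x = -0.3823; check Q = 8.6290e-05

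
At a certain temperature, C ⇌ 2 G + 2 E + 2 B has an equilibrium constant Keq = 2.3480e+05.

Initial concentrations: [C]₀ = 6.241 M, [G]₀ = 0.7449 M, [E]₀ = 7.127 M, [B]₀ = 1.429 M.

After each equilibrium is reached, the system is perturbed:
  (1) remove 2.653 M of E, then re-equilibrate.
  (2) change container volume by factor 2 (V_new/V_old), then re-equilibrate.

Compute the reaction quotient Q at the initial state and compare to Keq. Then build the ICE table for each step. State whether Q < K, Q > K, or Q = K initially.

Q₀ = 9.222 vs Keq = 2.3480e+05 ⇒ Q<K, forward
Step 1:
                  C         G         E         B
  I           6.241    0.7449     7.127     1.429
  C          -3.331     6.663     6.663     6.663
  E            2.91     7.408     13.79     8.092
  solve Keq expr → x = 3.331; check Q = 2.3480e+05
Then remove 2.653 M of E.
Step 2:
                  C         G         E         B
  I            2.91     7.408     11.14     8.092
  C         -0.2495     0.499     0.499     0.499
  E            2.66     7.907     11.64     8.591
  solve Keq expr → x = 0.2495; check Q = 2.3480e+05
Then change container volume by factor 2 (V_new/V_old).
Step 3:
                  C         G         E         B
  I            1.33     3.953     5.818     4.295
  C         -0.9785     1.957     1.957     1.957
  E          0.3516      5.91     7.775     6.252
  solve Keq expr → x = 0.9785; check Q = 2.3480e+05

Q₀ = 9.222; Q < K (proceeds forward)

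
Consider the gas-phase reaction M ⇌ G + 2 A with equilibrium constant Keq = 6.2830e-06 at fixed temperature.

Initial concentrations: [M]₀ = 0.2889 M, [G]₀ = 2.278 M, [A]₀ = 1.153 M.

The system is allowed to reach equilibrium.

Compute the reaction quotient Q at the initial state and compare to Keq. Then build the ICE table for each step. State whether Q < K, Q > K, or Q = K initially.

Q₀ = 10.48 vs Keq = 6.2830e-06 ⇒ Q>K, reverse
Step 1:
                    M           G           A
  init         0.2889       2.278       1.153
  Δ            0.5756     -0.5756      -1.151
  eq           0.8645       1.702    0.001786
  solve Keq expr → x = -0.5756; check Q = 6.2830e-06

Q₀ = 10.48; Q > K (proceeds reverse)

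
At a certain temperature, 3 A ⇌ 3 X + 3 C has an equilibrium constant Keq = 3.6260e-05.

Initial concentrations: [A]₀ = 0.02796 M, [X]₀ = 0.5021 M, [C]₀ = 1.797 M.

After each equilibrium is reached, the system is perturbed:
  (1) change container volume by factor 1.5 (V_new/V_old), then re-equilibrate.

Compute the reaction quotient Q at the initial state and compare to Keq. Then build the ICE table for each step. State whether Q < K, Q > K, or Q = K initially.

Q₀ = 3.3605e+04 vs Keq = 3.6260e-05 ⇒ Q>K, reverse
Step 1:
                   A          X          C
  init       0.02796     0.5021      1.797
  Δ            0.489     -0.489     -0.489
  eq           0.517    0.01308      1.308
  solve Keq expr → x = -0.163; check Q = 3.6260e-05
Then change container volume by factor 1.5 (V_new/V_old).
Step 2:
                   A          X          C
  init        0.3447   0.008721      0.872
  Δ        -0.004142   0.004142   0.004142
  eq          0.3405    0.01286     0.8761
  solve Keq expr → x = 0.001381; check Q = 3.6260e-05

Q₀ = 3.3605e+04; Q > K (proceeds reverse)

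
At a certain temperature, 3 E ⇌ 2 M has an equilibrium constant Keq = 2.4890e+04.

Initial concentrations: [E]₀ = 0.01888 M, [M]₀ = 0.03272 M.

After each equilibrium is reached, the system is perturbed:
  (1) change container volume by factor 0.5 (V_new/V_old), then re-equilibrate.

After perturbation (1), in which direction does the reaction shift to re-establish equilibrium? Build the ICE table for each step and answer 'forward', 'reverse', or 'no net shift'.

Q₀ = 159.1 vs Keq = 2.4890e+04 ⇒ Q<K, forward
Step 1:
                   E          M
  I          0.01888    0.03272
  C         -0.01471   0.009805
  E         0.004173    0.04252
  solve Keq expr → x = 0.004902; check Q = 2.4890e+04
Then change container volume by factor 0.5 (V_new/V_old).
Step 2:
                   E          M
  I         0.008345    0.08505
  C        -0.001664   0.001109
  E         0.006681    0.08616
  solve Keq expr → x = 5.5473e-04; check Q = 2.4890e+04

Direction: forward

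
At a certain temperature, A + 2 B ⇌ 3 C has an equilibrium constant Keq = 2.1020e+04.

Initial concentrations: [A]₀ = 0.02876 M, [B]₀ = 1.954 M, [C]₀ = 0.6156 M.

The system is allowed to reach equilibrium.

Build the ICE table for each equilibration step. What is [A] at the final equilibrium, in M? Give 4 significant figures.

[A]_eq = 4.5733e-06 M

Q₀ = 2.125 vs Keq = 2.1020e+04 ⇒ Q<K, forward
Step 1:
                    A           B           C
  Initial     0.02876       1.954      0.6156
  Change     -0.02876    -0.05751     0.08627
  Equil    4.5733e-06       1.896      0.7019
  solve Keq expr → x = 0.02876; check Q = 2.1020e+04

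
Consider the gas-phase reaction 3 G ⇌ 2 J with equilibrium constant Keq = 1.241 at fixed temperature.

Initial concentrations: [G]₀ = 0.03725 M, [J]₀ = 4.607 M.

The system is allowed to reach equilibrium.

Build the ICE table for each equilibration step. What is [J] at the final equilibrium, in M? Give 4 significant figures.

[J]_eq = 3.266 M

Q₀ = 4.1064e+05 vs Keq = 1.241 ⇒ Q>K, reverse
Step 1:
                   G          J
  init       0.03725      4.607
  Δ            2.011     -1.341
  eq           2.048      3.266
  solve Keq expr → x = -0.6704; check Q = 1.241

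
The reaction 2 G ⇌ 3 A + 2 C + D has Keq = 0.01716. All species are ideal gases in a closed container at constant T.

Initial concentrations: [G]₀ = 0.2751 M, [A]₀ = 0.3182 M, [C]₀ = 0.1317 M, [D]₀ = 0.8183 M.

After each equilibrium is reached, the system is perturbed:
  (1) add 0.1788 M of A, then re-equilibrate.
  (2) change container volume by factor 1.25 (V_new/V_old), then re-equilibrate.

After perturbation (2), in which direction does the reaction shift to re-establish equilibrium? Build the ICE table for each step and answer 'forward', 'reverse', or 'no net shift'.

Q₀ = 0.006042 vs Keq = 0.01716 ⇒ Q<K, forward
Step 1:
                   G          A          C          D
  I           0.2751     0.3182     0.1317     0.8183
  C         -0.02963    0.04444    0.02963    0.01481
  E           0.2455     0.3626     0.1613     0.8331
  solve Keq expr → x = 0.01481; check Q = 0.01716
Then add 0.1788 M of A.
Step 2:
                   G          A          C          D
  I           0.2455     0.5414     0.1613     0.8331
  C          0.03862   -0.05793   -0.03862   -0.01931
  E           0.2841     0.4835     0.1227     0.8138
  solve Keq expr → x = -0.01931; check Q = 0.01716
Then change container volume by factor 1.25 (V_new/V_old).
Step 3:
                   G          A          C          D
  I           0.2273     0.3868    0.09816      0.651
  C         -0.02259    0.03388    0.02259    0.01129
  E           0.2047     0.4207     0.1207     0.6623
  solve Keq expr → x = 0.01129; check Q = 0.01716

Direction: forward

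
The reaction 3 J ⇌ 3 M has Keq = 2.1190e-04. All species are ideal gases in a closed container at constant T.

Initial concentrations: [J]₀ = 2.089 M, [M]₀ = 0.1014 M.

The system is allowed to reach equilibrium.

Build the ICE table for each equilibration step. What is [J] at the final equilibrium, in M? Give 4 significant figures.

[J]_eq = 2.067 M

Q₀ = 1.1437e-04 vs Keq = 2.1190e-04 ⇒ Q<K, forward
Step 1:
                    J           M
  init          2.089      0.1014
  Δ          -0.02184     0.02184
  eq            2.067      0.1232
  solve Keq expr → x = 0.00728; check Q = 2.1190e-04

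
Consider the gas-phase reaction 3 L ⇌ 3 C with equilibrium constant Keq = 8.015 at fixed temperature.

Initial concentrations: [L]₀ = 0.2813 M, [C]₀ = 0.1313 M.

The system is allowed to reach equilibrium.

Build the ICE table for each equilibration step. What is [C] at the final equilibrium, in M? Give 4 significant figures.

[C]_eq = 0.2751 M

Q₀ = 0.1017 vs Keq = 8.015 ⇒ Q<K, forward
Step 1:
                  L         C
  Initial    0.2813    0.1313
  Change    -0.1438    0.1438
  Equil      0.1375    0.2751
  solve Keq expr → x = 0.04794; check Q = 8.015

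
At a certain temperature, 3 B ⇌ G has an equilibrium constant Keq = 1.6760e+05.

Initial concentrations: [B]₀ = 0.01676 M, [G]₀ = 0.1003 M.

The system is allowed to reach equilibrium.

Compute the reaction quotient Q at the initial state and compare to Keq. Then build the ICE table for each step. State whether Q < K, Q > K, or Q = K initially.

Q₀ = 2.1305e+04; Q < K (proceeds forward)

Q₀ = 2.1305e+04 vs Keq = 1.6760e+05 ⇒ Q<K, forward
Step 1:
                   B          G
  I          0.01676     0.1003
  C        -0.008257   0.002752
  E         0.008503     0.1031
  solve Keq expr → x = 0.002752; check Q = 1.6760e+05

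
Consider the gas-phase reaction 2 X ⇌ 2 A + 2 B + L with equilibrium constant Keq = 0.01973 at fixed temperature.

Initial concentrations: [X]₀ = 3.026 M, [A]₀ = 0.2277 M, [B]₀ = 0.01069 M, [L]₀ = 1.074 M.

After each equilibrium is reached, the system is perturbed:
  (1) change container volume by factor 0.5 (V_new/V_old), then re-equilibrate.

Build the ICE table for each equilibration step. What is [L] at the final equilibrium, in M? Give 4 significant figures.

[L]_eq = 2.4 M

Q₀ = 6.9494e-07 vs Keq = 0.01973 ⇒ Q<K, forward
Step 1:
                  X         A         B         L
  I           3.026    0.2277   0.01069     1.074
  C          -0.454     0.454     0.454     0.227
  E           2.572    0.6817    0.4647     1.301
  solve Keq expr → x = 0.227; check Q = 0.01973
Then change container volume by factor 0.5 (V_new/V_old).
Step 2:
                  X         A         B         L
  I           5.144     1.363    0.9293     2.602
  C          0.4046   -0.4046   -0.4046   -0.2023
  E           5.549    0.9588    0.5248       2.4
  solve Keq expr → x = -0.2023; check Q = 0.01973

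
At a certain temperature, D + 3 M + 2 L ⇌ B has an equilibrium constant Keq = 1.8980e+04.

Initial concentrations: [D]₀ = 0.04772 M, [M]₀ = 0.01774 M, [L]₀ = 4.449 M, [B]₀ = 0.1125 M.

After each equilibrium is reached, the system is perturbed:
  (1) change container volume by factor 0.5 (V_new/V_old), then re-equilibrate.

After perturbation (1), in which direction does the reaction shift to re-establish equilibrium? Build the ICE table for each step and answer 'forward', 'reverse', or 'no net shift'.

Q₀ = 2.1334e+04 vs Keq = 1.8980e+04 ⇒ Q>K, reverse
Step 1:
                    D           M           L           B
  init        0.04772     0.01774       4.449      0.1125
  Δ        2.2108e-04  6.6324e-04  4.4216e-04 -2.2108e-04
  eq          0.04794      0.0184       4.449      0.1123
  solve Keq expr → x = -2.2108e-04; check Q = 1.8980e+04
Then change container volume by factor 0.5 (V_new/V_old).
Step 2:
                    D           M           L           B
  init        0.09588     0.03681       8.899      0.2246
  Δ         -0.008234     -0.0247    -0.01647    0.008234
  eq          0.08765      0.0121       8.882      0.2328
  solve Keq expr → x = 0.008234; check Q = 1.8980e+04

Direction: forward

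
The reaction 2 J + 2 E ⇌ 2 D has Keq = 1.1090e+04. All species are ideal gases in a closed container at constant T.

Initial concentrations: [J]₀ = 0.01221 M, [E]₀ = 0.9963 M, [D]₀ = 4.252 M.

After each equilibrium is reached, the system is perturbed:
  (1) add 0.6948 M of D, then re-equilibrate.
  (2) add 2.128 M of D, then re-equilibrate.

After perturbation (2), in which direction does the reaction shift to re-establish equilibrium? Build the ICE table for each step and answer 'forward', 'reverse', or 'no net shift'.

Direction: reverse

Q₀ = 1.2217e+05 vs Keq = 1.1090e+04 ⇒ Q>K, reverse
Step 1:
                  J         E         D
  Initial   0.01221    0.9963     4.252
  Change      0.027     0.027    -0.027
  Equil     0.03921     1.023     4.225
  solve Keq expr → x = -0.0135; check Q = 1.1090e+04
Then add 0.6948 M of D.
Step 2:
                  J         E         D
  Initial   0.03921     1.023      4.92
  Change    0.00612   0.00612  -0.00612
  Equil     0.04533     1.029     4.914
  solve Keq expr → x = -0.00306; check Q = 1.1090e+04
Then add 2.128 M of D.
Step 3:
                  J         E         D
  Initial   0.04533     1.029     7.042
  Change    0.01833   0.01833  -0.01833
  Equil     0.06365     1.048     7.023
  solve Keq expr → x = -0.009164; check Q = 1.1090e+04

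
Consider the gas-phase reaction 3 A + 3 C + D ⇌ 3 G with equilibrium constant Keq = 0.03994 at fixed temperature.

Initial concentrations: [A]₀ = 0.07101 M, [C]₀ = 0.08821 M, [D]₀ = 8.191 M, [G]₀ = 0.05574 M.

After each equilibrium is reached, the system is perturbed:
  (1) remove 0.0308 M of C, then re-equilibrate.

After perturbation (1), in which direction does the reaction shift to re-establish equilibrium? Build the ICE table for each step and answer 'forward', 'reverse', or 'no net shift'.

Direction: reverse

Q₀ = 86.03 vs Keq = 0.03994 ⇒ Q>K, reverse
Step 1:
                    A           C           D           G
  Initial     0.07101     0.08821       8.191     0.05574
  Change      0.04507     0.04507     0.01502    -0.04507
  Equil        0.1161      0.1333       8.206     0.01067
  solve Keq expr → x = -0.01502; check Q = 0.03994
Then remove 0.0308 M of C.
Step 2:
                    A           C           D           G
  Initial      0.1161      0.1025       8.206     0.01067
  Change     0.002139    0.002139  7.1310e-04   -0.002139
  Equil        0.1182      0.1046       8.207    0.008528
  solve Keq expr → x = -7.1310e-04; check Q = 0.03994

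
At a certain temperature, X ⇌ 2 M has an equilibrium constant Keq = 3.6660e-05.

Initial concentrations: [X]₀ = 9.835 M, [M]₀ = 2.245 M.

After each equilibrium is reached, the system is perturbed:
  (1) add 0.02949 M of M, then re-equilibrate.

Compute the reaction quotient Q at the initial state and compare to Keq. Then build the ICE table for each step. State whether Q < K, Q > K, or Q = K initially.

Q₀ = 0.5125 vs Keq = 3.6660e-05 ⇒ Q>K, reverse
Step 1:
                   X          M
  Initial      9.835      2.245
  Change       1.112     -2.225
  Equil        10.95    0.02003
  solve Keq expr → x = -1.112; check Q = 3.6660e-05
Then add 0.02949 M of M.
Step 2:
                   X          M
  Initial      10.95    0.04952
  Change     0.01474   -0.02948
  Equil        10.96    0.02005
  solve Keq expr → x = -0.01474; check Q = 3.6660e-05

Q₀ = 0.5125; Q > K (proceeds reverse)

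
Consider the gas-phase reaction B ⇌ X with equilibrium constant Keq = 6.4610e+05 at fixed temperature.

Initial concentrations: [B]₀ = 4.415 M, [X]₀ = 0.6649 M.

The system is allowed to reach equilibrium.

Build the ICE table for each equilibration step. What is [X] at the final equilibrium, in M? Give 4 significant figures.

Q₀ = 0.1506 vs Keq = 6.4610e+05 ⇒ Q<K, forward
Step 1:
                    B           X
  init          4.415      0.6649
  Δ            -4.415       4.415
  eq       7.8624e-06        5.08
  solve Keq expr → x = 4.415; check Q = 6.4610e+05

[X]_eq = 5.08 M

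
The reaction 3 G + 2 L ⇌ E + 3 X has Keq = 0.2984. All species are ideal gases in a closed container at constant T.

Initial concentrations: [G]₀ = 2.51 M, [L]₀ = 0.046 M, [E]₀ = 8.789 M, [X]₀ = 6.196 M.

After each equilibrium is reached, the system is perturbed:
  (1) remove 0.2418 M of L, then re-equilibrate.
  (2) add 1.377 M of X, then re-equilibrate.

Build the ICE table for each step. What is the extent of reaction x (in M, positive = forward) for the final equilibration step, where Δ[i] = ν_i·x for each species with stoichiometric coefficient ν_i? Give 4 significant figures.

x = -0.1982 M

Q₀ = 6.2479e+04 vs Keq = 0.2984 ⇒ Q>K, reverse
Step 1:
                   G          L          E          X
  I             2.51      0.046      8.789      6.196
  C             3.09       2.06      -1.03      -3.09
  E              5.6      2.106      7.759      3.106
  solve Keq expr → x = -1.03; check Q = 0.2984
Then remove 0.2418 M of L.
Step 2:
                   G          L          E          X
  I              5.6      1.864      7.759      3.106
  C            0.108      0.072     -0.036     -0.108
  E            5.708      1.936      7.723      2.998
  solve Keq expr → x = -0.036; check Q = 0.2984
Then add 1.377 M of X.
Step 3:
                   G          L          E          X
  I            5.708      1.936      7.723      4.375
  C           0.5946     0.3964    -0.1982    -0.5946
  E            6.303      2.333      7.525       3.78
  solve Keq expr → x = -0.1982; check Q = 0.2984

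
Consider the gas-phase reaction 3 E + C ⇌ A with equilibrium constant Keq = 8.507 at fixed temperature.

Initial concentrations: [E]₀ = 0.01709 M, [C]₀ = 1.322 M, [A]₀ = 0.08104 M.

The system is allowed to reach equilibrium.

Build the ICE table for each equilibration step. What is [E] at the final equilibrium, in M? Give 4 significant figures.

[E]_eq = 0.1478 M

Q₀ = 1.2281e+04 vs Keq = 8.507 ⇒ Q>K, reverse
Step 1:
                   E          C          A
  I          0.01709      1.322    0.08104
  C           0.1307    0.04356   -0.04356
  E           0.1478      1.366    0.03748
  solve Keq expr → x = -0.04356; check Q = 8.507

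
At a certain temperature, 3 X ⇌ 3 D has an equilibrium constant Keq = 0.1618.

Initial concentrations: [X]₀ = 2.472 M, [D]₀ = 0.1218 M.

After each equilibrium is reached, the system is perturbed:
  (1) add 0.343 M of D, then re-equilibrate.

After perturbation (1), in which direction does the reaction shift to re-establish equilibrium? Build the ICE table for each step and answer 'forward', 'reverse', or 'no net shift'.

Q₀ = 1.1962e-04 vs Keq = 0.1618 ⇒ Q<K, forward
Step 1:
                  X         D
  Initial     2.472    0.1218
  Change    -0.7931    0.7931
  Equil       1.679    0.9149
  solve Keq expr → x = 0.2644; check Q = 0.1618
Then add 0.343 M of D.
Step 2:
                  X         D
  Initial     1.679     1.258
  Change      0.222    -0.222
  Equil       1.901     1.036
  solve Keq expr → x = -0.07401; check Q = 0.1618

Direction: reverse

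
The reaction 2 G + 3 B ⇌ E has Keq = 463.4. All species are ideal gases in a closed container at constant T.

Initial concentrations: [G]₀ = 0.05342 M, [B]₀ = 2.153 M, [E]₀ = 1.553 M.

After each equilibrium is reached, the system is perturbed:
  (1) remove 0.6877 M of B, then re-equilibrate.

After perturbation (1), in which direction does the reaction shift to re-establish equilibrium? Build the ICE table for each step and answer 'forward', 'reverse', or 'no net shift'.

Direction: reverse

Q₀ = 54.53 vs Keq = 463.4 ⇒ Q<K, forward
Step 1:
                   G          B          E
  init       0.05342      2.153      1.553
  Δ         -0.03431   -0.05147    0.01716
  eq         0.01911      2.102       1.57
  solve Keq expr → x = 0.01716; check Q = 463.4
Then remove 0.6877 M of B.
Step 2:
                   G          B          E
  init       0.01911      1.414       1.57
  Δ          0.01465    0.02197  -0.007324
  eq         0.03375      1.436      1.563
  solve Keq expr → x = -0.007324; check Q = 463.4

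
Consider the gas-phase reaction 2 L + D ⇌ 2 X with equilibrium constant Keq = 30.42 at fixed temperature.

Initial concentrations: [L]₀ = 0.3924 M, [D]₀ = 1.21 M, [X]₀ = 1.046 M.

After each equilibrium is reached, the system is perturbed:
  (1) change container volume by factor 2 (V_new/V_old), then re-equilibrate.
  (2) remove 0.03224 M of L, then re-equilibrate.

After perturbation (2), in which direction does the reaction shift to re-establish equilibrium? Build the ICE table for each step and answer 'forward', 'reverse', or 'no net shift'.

Direction: reverse

Q₀ = 5.872 vs Keq = 30.42 ⇒ Q<K, forward
Step 1:
                   L          D          X
  I           0.3924       1.21      1.046
  C          -0.1819   -0.09097     0.1819
  E           0.2105      1.119      1.228
  solve Keq expr → x = 0.09097; check Q = 30.42
Then change container volume by factor 2 (V_new/V_old).
Step 2:
                   L          D          X
  I           0.1052     0.5595      0.614
  C          0.03343    0.01671   -0.03343
  E           0.1387     0.5762     0.5805
  solve Keq expr → x = -0.01671; check Q = 30.42
Then remove 0.03224 M of L.
Step 3:
                   L          D          X
  I           0.1064     0.5762     0.5805
  C          0.02489    0.01244   -0.02489
  E           0.1313     0.5887     0.5557
  solve Keq expr → x = -0.01244; check Q = 30.42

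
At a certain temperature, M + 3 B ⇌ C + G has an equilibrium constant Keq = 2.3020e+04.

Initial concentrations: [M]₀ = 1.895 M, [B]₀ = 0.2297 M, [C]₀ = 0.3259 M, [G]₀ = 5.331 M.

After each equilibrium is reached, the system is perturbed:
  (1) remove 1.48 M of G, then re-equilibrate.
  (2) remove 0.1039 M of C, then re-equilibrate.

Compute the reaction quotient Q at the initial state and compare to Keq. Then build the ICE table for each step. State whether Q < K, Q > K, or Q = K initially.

Q₀ = 75.65; Q < K (proceeds forward)

Q₀ = 75.65 vs Keq = 2.3020e+04 ⇒ Q<K, forward
Step 1:
                   M          B          C          G
  init         1.895     0.2297     0.3259      5.331
  Δ         -0.06429    -0.1929    0.06429    0.06429
  eq           1.831    0.03683     0.3902      5.395
  solve Keq expr → x = 0.06429; check Q = 2.3020e+04
Then remove 1.48 M of G.
Step 2:
                   M          B          C          G
  init         1.831    0.03683     0.3902      3.915
  Δ        -0.001229  -0.003688   0.001229   0.001229
  eq           1.829    0.03314     0.3914      3.917
  solve Keq expr → x = 0.001229; check Q = 2.3020e+04
Then remove 0.1039 M of C.
Step 3:
                   M          B          C          G
  init         1.829    0.03314     0.2875      3.917
  Δ        -0.001064  -0.003193   0.001064   0.001064
  eq           1.828    0.02995     0.2886      3.918
  solve Keq expr → x = 0.001064; check Q = 2.3020e+04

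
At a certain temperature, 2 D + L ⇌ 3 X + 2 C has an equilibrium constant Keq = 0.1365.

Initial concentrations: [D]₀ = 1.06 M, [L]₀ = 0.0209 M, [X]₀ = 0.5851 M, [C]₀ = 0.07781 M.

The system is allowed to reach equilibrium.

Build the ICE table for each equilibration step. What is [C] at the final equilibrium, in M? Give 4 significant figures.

Q₀ = 0.05164 vs Keq = 0.1365 ⇒ Q<K, forward
Step 1:
                  D         L         X         C
  I            1.06    0.0209    0.5851   0.07781
  C        -0.01549 -0.007743   0.02323   0.01549
  E           1.045   0.01316    0.6083    0.0933
  solve Keq expr → x = 0.007743; check Q = 0.1365

[C]_eq = 0.0933 M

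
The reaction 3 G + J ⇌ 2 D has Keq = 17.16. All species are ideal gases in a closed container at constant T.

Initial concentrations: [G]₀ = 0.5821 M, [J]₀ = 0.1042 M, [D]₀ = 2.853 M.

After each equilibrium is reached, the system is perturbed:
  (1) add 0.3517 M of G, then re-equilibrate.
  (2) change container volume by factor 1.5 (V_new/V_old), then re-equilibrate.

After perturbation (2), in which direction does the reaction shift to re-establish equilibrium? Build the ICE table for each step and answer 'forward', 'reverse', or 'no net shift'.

Direction: reverse

Q₀ = 396 vs Keq = 17.16 ⇒ Q>K, reverse
Step 1:
                  G         J         D
  init       0.5821    0.1042     2.853
  Δ          0.5167    0.1722   -0.3445
  eq          1.099    0.2764     2.509
  solve Keq expr → x = -0.1722; check Q = 17.16
Then add 0.3517 M of G.
Step 2:
                  G         J         D
  init         1.45    0.2764     2.509
  Δ         -0.2019  -0.06729    0.1346
  eq          1.249    0.2091     2.643
  solve Keq expr → x = 0.06729; check Q = 17.16
Then change container volume by factor 1.5 (V_new/V_old).
Step 3:
                  G         J         D
  init       0.8324    0.1394     1.762
  Δ          0.1307   0.04357  -0.08714
  eq         0.9631     0.183     1.675
  solve Keq expr → x = -0.04357; check Q = 17.16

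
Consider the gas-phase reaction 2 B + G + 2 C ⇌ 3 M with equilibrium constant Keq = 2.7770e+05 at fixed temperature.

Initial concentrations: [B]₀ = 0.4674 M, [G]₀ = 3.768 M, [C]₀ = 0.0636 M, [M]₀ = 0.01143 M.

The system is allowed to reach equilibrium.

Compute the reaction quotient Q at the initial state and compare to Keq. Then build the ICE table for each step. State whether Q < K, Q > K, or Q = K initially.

Q₀ = 4.4847e-04; Q < K (proceeds forward)

Q₀ = 4.4847e-04 vs Keq = 2.7770e+05 ⇒ Q<K, forward
Step 1:
                    B           G           C           M
  I            0.4674       3.768      0.0636     0.01143
  C          -0.06352    -0.03176    -0.06352     0.09527
  E            0.4039       3.736  8.4723e-05      0.1067
  solve Keq expr → x = 0.03176; check Q = 2.7770e+05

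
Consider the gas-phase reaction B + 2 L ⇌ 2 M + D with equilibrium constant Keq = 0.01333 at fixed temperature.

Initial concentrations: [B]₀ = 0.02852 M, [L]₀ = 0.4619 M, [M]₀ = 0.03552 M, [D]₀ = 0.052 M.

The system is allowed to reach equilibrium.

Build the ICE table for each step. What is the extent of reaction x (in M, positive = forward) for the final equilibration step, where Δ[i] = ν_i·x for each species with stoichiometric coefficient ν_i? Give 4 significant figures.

Q₀ = 0.01078 vs Keq = 0.01333 ⇒ Q<K, forward
Step 1:
                   B          L          M          D
  init       0.02852     0.4619    0.03552      0.052
  Δ         -0.00123  -0.002461   0.002461    0.00123
  eq         0.02729     0.4594    0.03798    0.05323
  solve Keq expr → x = 0.00123; check Q = 0.01333

x = 0.00123 M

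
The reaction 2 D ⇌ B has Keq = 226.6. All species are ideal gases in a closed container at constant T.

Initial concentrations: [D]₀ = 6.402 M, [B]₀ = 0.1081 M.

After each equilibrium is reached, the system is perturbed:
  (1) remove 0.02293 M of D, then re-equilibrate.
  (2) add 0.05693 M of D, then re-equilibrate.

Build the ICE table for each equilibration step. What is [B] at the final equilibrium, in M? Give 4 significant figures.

[B]_eq = 3.266 M

Q₀ = 0.002638 vs Keq = 226.6 ⇒ Q<K, forward
Step 1:
                   D          B
  I            6.402     0.1081
  C           -6.282      3.141
  E           0.1197      3.249
  solve Keq expr → x = 3.141; check Q = 226.6
Then remove 0.02293 M of D.
Step 2:
                   D          B
  I          0.09682      3.249
  C          0.02272   -0.01136
  E           0.1195      3.238
  solve Keq expr → x = -0.01136; check Q = 226.6
Then add 0.05693 M of D.
Step 3:
                   D          B
  I           0.1765      3.238
  C         -0.05641    0.02821
  E           0.1201      3.266
  solve Keq expr → x = 0.02821; check Q = 226.6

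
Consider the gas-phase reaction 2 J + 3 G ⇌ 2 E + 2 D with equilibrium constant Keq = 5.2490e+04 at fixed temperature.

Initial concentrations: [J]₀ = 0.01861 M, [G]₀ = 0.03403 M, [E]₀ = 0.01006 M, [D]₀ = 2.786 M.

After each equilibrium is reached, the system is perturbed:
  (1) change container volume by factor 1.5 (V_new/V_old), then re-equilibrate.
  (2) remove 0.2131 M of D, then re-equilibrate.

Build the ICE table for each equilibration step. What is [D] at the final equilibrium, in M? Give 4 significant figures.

[D]_eq = 1.644 M

Q₀ = 5.7555e+04 vs Keq = 5.2490e+04 ⇒ Q>K, reverse
Step 1:
                    J           G           E           D
  I           0.01861     0.03403     0.01006       2.786
  C        2.0928e-04  3.1393e-04 -2.0928e-04 -2.0928e-04
  E           0.01882     0.03434    0.009851       2.786
  solve Keq expr → x = -1.0464e-04; check Q = 5.2490e+04
Then change container volume by factor 1.5 (V_new/V_old).
Step 2:
                    J           G           E           D
  I           0.01255      0.0229    0.006567       1.857
  C        6.0605e-04  9.0908e-04 -6.0605e-04 -6.0605e-04
  E           0.01315     0.02381    0.005961       1.857
  solve Keq expr → x = -3.0303e-04; check Q = 5.2490e+04
Then remove 0.2131 M of D.
Step 3:
                    J           G           E           D
  I           0.01315     0.02381    0.005961       1.643
  C       -3.6267e-04 -5.4400e-04  3.6267e-04  3.6267e-04
  E           0.01279     0.02326    0.006324       1.644
  solve Keq expr → x = 1.8133e-04; check Q = 5.2490e+04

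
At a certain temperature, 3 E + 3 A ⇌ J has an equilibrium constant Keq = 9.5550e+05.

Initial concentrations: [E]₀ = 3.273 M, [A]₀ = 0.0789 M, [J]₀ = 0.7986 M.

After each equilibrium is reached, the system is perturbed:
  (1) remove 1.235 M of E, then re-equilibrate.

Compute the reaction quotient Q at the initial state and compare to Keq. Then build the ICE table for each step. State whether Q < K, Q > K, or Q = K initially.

Q₀ = 46.37; Q < K (proceeds forward)

Q₀ = 46.37 vs Keq = 9.5550e+05 ⇒ Q<K, forward
Step 1:
                    E           A           J
  I             3.273      0.0789      0.7986
  C          -0.07592    -0.07592     0.02531
  E             3.197    0.002977      0.8239
  solve Keq expr → x = 0.02531; check Q = 9.5550e+05
Then remove 1.235 M of E.
Step 2:
                    E           A           J
  I             1.962    0.002977      0.8239
  C          0.001868    0.001868 -6.2269e-04
  E             1.964    0.004845      0.8233
  solve Keq expr → x = -6.2269e-04; check Q = 9.5550e+05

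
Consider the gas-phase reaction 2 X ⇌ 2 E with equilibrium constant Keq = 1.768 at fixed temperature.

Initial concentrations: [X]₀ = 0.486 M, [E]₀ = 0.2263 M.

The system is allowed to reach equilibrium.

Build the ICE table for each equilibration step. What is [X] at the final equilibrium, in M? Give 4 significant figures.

[X]_eq = 0.3058 M

Q₀ = 0.2168 vs Keq = 1.768 ⇒ Q<K, forward
Step 1:
                  X         E
  Initial     0.486    0.2263
  Change    -0.1802    0.1802
  Equil      0.3058    0.4065
  solve Keq expr → x = 0.09012; check Q = 1.768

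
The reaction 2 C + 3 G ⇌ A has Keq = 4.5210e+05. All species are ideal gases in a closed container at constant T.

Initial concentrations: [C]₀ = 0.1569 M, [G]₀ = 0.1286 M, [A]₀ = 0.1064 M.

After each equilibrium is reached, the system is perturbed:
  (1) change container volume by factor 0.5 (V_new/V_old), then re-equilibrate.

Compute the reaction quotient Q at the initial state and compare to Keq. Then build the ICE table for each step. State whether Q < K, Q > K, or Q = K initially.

Q₀ = 2032 vs Keq = 4.5210e+05 ⇒ Q<K, forward
Step 1:
                    C           G           A
  I            0.1569      0.1286      0.1064
  C          -0.06386    -0.09578     0.03193
  E           0.09304     0.03282      0.1383
  solve Keq expr → x = 0.03193; check Q = 4.5210e+05
Then change container volume by factor 0.5 (V_new/V_old).
Step 2:
                    C           G           A
  I            0.1861     0.06563      0.2767
  C          -0.02441    -0.03661      0.0122
  E            0.1617     0.02902      0.2889
  solve Keq expr → x = 0.0122; check Q = 4.5210e+05

Q₀ = 2032; Q < K (proceeds forward)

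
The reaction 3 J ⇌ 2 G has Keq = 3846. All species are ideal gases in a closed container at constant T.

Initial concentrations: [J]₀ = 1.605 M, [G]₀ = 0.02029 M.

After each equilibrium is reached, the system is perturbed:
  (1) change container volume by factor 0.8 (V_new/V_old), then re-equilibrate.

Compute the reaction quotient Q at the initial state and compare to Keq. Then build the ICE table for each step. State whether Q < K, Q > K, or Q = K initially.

Q₀ = 9.9572e-05; Q < K (proceeds forward)

Q₀ = 9.9572e-05 vs Keq = 3846 ⇒ Q<K, forward
Step 1:
                    J           G
  init          1.605     0.02029
  Δ            -1.539       1.026
  eq          0.06579       1.046
  solve Keq expr → x = 0.5131; check Q = 3846
Then change container volume by factor 0.8 (V_new/V_old).
Step 2:
                    J           G
  init        0.08223       1.308
  Δ         -0.005746     0.00383
  eq          0.07649       1.312
  solve Keq expr → x = 0.001915; check Q = 3846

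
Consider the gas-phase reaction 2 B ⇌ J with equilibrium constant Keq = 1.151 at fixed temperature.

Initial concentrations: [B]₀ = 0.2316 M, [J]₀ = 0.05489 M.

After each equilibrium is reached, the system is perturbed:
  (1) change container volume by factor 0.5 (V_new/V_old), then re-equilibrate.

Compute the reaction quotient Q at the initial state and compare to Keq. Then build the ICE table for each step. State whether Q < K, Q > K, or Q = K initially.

Q₀ = 1.023; Q < K (proceeds forward)

Q₀ = 1.023 vs Keq = 1.151 ⇒ Q<K, forward
Step 1:
                   B          J
  I           0.2316    0.05489
  C        -0.006678   0.003339
  E           0.2249    0.05823
  solve Keq expr → x = 0.003339; check Q = 1.151
Then change container volume by factor 0.5 (V_new/V_old).
Step 2:
                   B          J
  I           0.4498     0.1165
  C         -0.08073    0.04036
  E           0.3691     0.1568
  solve Keq expr → x = 0.04036; check Q = 1.151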